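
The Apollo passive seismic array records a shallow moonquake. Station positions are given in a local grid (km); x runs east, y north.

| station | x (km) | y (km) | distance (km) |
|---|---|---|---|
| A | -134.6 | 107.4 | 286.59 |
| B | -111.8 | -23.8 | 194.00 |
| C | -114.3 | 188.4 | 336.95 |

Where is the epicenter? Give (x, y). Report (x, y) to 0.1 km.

68.9 km east, -94.4 km north

Circle about each station: (x + 134.6)² + (y − 107.4)² = 286.59²; (x + 111.8)² + (y + 23.8)² = 194.00²; (x + 114.3)² + (y − 188.4)² = 336.95².
Subtracting pairs of circle equations eliminates x²+y² and gives linear equations (the radical axes):
45.6 x − 262.4 y = 27911.59
40.6 x + 162.0 y = -12494.34
Solving the 2×2 system: x ≈ 68.9, y ≈ -94.4 km.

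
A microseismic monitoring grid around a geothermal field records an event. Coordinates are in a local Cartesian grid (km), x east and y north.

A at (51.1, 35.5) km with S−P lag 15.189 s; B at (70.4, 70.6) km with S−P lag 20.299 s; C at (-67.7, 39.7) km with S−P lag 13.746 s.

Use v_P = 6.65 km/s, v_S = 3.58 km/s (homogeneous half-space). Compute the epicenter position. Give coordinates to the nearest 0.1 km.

(-22.2, -56.7)

Distance from S−P lag: d = Δt · v_P v_S / (v_P − v_S) = Δt · (6.65·3.58)/(6.65−3.58) ≈ 7.7547·Δt.
So d_A = 117.79, d_B = 157.41, d_C = 106.60 km.
Circle about each station: (x − 51.1)² + (y − 35.5)² = 117.79²; (x − 70.4)² + (y − 70.6)² = 157.41²; (x + 67.7)² + (y − 39.7)² = 106.60².
Subtracting pairs of circle equations eliminates x²+y² and gives linear equations (the radical axes):
38.6 x + 70.2 y = -4834.36
-237.6 x + 8.4 y = 4798.84
Solving the 2×2 system: x ≈ -22.2, y ≈ -56.7 km.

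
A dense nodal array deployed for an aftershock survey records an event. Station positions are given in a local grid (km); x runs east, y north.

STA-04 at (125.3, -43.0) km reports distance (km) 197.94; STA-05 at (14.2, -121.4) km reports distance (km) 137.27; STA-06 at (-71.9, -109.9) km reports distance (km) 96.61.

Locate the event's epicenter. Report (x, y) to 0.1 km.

Circle about each station: (x − 125.3)² + (y + 43.0)² = 197.94²; (x − 14.2)² + (y + 121.4)² = 137.27²; (x + 71.9)² + (y + 109.9)² = 96.61².
Subtracting the STA-04 equation from the STA-05 and STA-06 equations removes the quadratic terms:
-222.2 x − 156.8 y = 17727.70
-394.4 x − 133.8 y = 29545.28
Solving the 2×2 system: x ≈ -70.4, y ≈ -13.3 km.
Check against STA-04 (with the unrounded x, y): √((x − 125.3)²+(y + 43.0)²) = 197.94 ≈ 197.94 km. ✓

x ≈ -70.4 km, y ≈ -13.3 km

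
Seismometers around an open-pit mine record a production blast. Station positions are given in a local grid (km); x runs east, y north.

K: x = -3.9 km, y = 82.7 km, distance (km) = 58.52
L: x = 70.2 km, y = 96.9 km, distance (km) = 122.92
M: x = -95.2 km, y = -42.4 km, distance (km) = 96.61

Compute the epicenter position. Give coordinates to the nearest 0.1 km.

Circle about each station: (x + 3.9)² + (y − 82.7)² = 58.52²; (x − 70.2)² + (y − 96.9)² = 122.92²; (x + 95.2)² + (y + 42.4)² = 96.61².
Subtracting pairs of circle equations eliminates x²+y² and gives linear equations (the radical axes):
148.2 x + 28.4 y = -4221.59
-182.6 x − 250.2 y = -1902.60
Solving the 2×2 system: x ≈ -34.8, y ≈ 33.0 km.
Check against K (with the unrounded x, y): √((x + 3.9)²+(y − 82.7)²) = 58.52 ≈ 58.52 km. ✓

(-34.8, 33.0)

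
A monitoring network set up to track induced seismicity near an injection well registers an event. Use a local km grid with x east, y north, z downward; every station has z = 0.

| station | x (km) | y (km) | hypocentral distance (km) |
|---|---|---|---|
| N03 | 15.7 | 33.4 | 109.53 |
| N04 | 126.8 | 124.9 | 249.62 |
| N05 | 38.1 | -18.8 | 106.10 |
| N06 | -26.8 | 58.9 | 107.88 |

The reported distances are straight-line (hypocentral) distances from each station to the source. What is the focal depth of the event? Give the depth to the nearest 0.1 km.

37.2 km

Each station gives a sphere (x−x_i)² + (y−y_i)² + z² = d_i² (stations at z=0).
Subtracting the N03 sphere from N04 and N05: z² cancels, leaving linear equations in x and y:
222.2 x + 183.0 y = -19997.12
44.8 x − 104.4 y = 1182.61
Solving: x ≈ -59.602, y ≈ -36.904 km (keep extra digits for the depth step; rounded: -59.6, -36.9).
Then from the N03 sphere: z² = 109.53² − (x − 15.7)² − (y − 33.4)² with x = -59.602, y = -36.904, so z ≈ 37.199 ≈ 37.2 km.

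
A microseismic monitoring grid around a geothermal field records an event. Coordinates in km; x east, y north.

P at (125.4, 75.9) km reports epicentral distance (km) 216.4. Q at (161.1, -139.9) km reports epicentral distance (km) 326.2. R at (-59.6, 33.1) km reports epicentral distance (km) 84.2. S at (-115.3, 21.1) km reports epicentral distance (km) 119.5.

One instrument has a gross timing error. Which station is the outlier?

Solve using three stations at a time. Using Q, R, S (subtract circle equations pairwise → linear system) gives (x, y) ≈ (-41.9, 115.4).
Distances from that point to each station vs reported:
  P: calculated 171.9 vs reported 216.4 → residual 44.5 km
  Q: calculated 326.2 vs reported 326.2 → residual 0.0 km
  R: calculated 84.2 vs reported 84.2 → residual 0.0 km
  S: calculated 119.5 vs reported 119.5 → residual 0.0 km
Q, R, S are mutually consistent (residuals ≈ 0); P is off by 44.5 km.

P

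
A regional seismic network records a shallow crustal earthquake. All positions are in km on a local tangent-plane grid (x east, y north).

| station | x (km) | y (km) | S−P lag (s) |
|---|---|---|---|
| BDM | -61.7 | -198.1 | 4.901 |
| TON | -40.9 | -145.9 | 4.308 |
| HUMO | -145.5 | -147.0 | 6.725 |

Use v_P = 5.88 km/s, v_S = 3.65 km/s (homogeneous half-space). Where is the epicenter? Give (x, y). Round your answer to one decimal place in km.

Distance from S−P lag: d = Δt · v_P v_S / (v_P − v_S) = Δt · (5.88·3.65)/(5.88−3.65) ≈ 9.6242·Δt.
So d_BDM = 47.17, d_TON = 41.46, d_HUMO = 64.72 km.
Circle about each station: (x + 61.7)² + (y + 198.1)² = 47.17²; (x + 40.9)² + (y + 145.9)² = 41.46²; (x + 145.5)² + (y + 147.0)² = 64.72².
Subtracting the BDM equation from the TON and HUMO equations removes the quadratic terms:
41.6 x + 104.4 y = -19584.80
-167.6 x + 102.2 y = -2234.92
Solving the 2×2 system: x ≈ -81.3, y ≈ -155.2 km.
Check against BDM (with the unrounded x, y): √((x + 61.7)²+(y + 198.1)²) = 47.17 ≈ 47.17 km. ✓

(-81.3, -155.2)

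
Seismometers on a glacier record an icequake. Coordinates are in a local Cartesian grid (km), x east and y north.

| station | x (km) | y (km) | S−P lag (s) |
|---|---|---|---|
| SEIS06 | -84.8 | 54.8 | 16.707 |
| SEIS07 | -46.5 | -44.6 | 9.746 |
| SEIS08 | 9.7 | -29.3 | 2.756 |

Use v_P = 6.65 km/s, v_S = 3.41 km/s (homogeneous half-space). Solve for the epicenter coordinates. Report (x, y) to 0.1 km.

Distance from S−P lag: d = Δt · v_P v_S / (v_P − v_S) = Δt · (6.65·3.41)/(6.65−3.41) ≈ 6.9989·Δt.
So d_SEIS06 = 116.93, d_SEIS07 = 68.21, d_SEIS08 = 19.29 km.
Circle about each station: (x + 84.8)² + (y − 54.8)² = 116.93²; (x + 46.5)² + (y + 44.6)² = 68.21²; (x − 9.7)² + (y + 29.3)² = 19.29².
Subtracting the SEIS06 equation from the SEIS07 and SEIS08 equations removes the quadratic terms:
76.6 x − 198.8 y = 2977.35
189.0 x − 168.2 y = 4059.02
Solving the 2×2 system: x ≈ 12.4, y ≈ -10.2 km.

(12.4, -10.2)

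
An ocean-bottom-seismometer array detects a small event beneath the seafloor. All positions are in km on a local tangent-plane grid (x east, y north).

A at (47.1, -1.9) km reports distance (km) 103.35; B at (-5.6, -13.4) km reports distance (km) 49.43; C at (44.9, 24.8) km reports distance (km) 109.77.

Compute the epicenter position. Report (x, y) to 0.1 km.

Circle about each station: (x − 47.1)² + (y + 1.9)² = 103.35²; (x + 5.6)² + (y + 13.4)² = 49.43²; (x − 44.9)² + (y − 24.8)² = 109.77².
Subtracting pairs of circle equations eliminates x²+y² and gives linear equations (the radical axes):
-105.4 x − 23.0 y = 6226.80
-4.4 x + 53.4 y = -959.20
Solving the 2×2 system: x ≈ -54.2, y ≈ -22.4 km.
Check against A (with the unrounded x, y): √((x − 47.1)²+(y + 1.9)²) = 103.34 ≈ 103.35 km. ✓

x ≈ -54.2 km, y ≈ -22.4 km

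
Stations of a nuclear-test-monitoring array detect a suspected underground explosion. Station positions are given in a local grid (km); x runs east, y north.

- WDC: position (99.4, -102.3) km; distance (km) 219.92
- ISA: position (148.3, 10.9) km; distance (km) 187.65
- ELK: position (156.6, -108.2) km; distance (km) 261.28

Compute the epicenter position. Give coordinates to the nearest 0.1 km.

Circle about each station: (x − 99.4)² + (y + 102.3)² = 219.92²; (x − 148.3)² + (y − 10.9)² = 187.65²; (x − 156.6)² + (y + 108.2)² = 261.28².
Subtracting pairs of circle equations eliminates x²+y² and gives linear equations (the radical axes):
97.8 x + 226.4 y = 14918.33
114.4 x − 11.8 y = -4017.28
Solving the 2×2 system: x ≈ -27.1, y ≈ 77.6 km.

(-27.1, 77.6)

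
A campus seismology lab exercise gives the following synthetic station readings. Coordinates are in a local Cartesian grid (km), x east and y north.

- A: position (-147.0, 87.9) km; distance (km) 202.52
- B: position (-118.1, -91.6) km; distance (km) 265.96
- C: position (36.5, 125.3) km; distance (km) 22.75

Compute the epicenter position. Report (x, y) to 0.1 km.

x ≈ 54.2 km, y ≈ 111.0 km

Circle about each station: (x + 147.0)² + (y − 87.9)² = 202.52²; (x + 118.1)² + (y + 91.6)² = 265.96²; (x − 36.5)² + (y − 125.3)² = 22.75².
Subtracting the A equation from the B and C equations removes the quadratic terms:
57.8 x − 359.0 y = -36717.61
367.0 x + 74.8 y = 28193.72
Solving the 2×2 system: x ≈ 54.2, y ≈ 111.0 km.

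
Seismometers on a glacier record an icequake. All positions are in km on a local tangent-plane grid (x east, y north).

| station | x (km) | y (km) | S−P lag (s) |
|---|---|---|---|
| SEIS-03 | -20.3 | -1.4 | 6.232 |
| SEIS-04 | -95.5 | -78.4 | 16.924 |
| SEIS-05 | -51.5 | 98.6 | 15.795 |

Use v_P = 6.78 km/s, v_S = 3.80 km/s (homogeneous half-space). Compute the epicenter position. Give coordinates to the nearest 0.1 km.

33.1 km east, -8.6 km north

Distance from S−P lag: d = Δt · v_P v_S / (v_P − v_S) = Δt · (6.78·3.80)/(6.78−3.80) ≈ 8.6456·Δt.
So d_SEIS-03 = 53.88, d_SEIS-04 = 146.32, d_SEIS-05 = 136.56 km.
Circle about each station: (x + 20.3)² + (y + 1.4)² = 53.88²; (x + 95.5)² + (y + 78.4)² = 146.32²; (x + 51.5)² + (y − 98.6)² = 136.56².
Subtracting the SEIS-03 equation from the SEIS-04 and SEIS-05 equations removes the quadratic terms:
-150.4 x − 154.0 y = -3653.73
-62.4 x + 200.0 y = -3785.42
Solving the 2×2 system: x ≈ 33.1, y ≈ -8.6 km.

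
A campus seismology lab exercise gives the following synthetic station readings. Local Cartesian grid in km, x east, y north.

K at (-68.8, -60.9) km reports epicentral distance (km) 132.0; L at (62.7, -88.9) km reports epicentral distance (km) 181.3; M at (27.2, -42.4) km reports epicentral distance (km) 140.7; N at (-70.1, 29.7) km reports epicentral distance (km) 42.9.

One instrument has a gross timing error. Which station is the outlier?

L

Solve using three stations at a time. Using K, M, N (subtract circle equations pairwise → linear system) gives (x, y) ≈ (-56.7, 70.6).
Distances from that point to each station vs reported:
  K: calculated 132.0 vs reported 132.0 → residual 0.0 km
  L: calculated 199.2 vs reported 181.3 → residual 17.9 km
  M: calculated 140.7 vs reported 140.7 → residual 0.0 km
  N: calculated 43.0 vs reported 42.9 → residual 0.1 km
K, M, N are mutually consistent (residuals ≈ 0); L is off by 17.9 km.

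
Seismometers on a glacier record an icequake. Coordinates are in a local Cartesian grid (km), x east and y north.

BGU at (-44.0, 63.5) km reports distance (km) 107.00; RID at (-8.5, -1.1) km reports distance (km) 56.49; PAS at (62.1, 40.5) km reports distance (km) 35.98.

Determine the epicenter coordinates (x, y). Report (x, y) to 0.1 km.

x ≈ 47.3 km, y ≈ 7.7 km

Circle about each station: (x + 44.0)² + (y − 63.5)² = 107.00²; (x + 8.5)² + (y + 1.1)² = 56.49²; (x − 62.1)² + (y − 40.5)² = 35.98².
Subtracting the BGU equation from the RID and PAS equations removes the quadratic terms:
71.0 x − 129.2 y = 2363.09
212.2 x − 46.0 y = 9682.85
Solving the 2×2 system: x ≈ 47.3, y ≈ 7.7 km.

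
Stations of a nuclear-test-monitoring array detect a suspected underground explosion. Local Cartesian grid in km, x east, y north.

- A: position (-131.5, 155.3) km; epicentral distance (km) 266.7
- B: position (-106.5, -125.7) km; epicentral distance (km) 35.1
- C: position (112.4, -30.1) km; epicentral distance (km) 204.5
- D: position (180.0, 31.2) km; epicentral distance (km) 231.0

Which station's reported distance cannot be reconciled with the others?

Solve using three stations at a time. Using A, B, C (subtract circle equations pairwise → linear system) gives (x, y) ≈ (-77.5, -105.9).
Distances from that point to each station vs reported:
  A: calculated 266.7 vs reported 266.7 → residual 0.0 km
  B: calculated 35.1 vs reported 35.1 → residual 0.0 km
  C: calculated 204.5 vs reported 204.5 → residual 0.0 km
  D: calculated 291.7 vs reported 231.0 → residual 60.7 km
A, B, C are mutually consistent (residuals ≈ 0); D is off by 60.7 km.

D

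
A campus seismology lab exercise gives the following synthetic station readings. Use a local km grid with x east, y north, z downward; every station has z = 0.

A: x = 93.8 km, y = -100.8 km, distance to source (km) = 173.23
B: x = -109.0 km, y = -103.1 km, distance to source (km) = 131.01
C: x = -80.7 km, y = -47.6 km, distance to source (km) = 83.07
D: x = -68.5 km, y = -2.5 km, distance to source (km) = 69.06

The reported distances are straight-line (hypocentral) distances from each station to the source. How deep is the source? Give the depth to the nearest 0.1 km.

z ≈ 62.5 km

Each station gives a sphere (x−x_i)² + (y−y_i)² + z² = d_i² (stations at z=0).
Subtracting the A sphere from B and C: z² cancels, leaving linear equations in x and y:
-405.6 x − 4.6 y = 16396.54
-349.0 x + 106.4 y = 12927.18
Solving: x ≈ -40.304, y ≈ -10.704 km (keep extra digits for the depth step; rounded: -40.3, -10.7).
Then from the A sphere: z² = 173.23² − (x − 93.8)² − (y + 100.8)² with x = -40.304, y = -10.704, so z ≈ 62.510 ≈ 62.5 km.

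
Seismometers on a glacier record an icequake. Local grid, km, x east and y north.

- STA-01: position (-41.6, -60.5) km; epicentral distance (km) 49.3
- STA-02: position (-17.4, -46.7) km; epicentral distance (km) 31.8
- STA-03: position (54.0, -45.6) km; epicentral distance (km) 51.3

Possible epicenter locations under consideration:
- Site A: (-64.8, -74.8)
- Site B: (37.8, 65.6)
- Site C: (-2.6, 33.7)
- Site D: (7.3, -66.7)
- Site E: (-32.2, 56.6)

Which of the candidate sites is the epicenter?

Site D

For each candidate, compare |candidate − station| to the reported distance:
Site A: residuals STA-01 22.0, STA-02 23.3, STA-03 71.0 → max 71.0 km
Site B: residuals STA-01 99.7, STA-02 93.3, STA-03 61.1 → max 99.7 km
Site C: residuals STA-01 52.7, STA-02 50.0, STA-03 46.1 → max 52.7 km
Site D: residuals STA-01 0.0, STA-02 0.0, STA-03 0.1 → max 0.1 km
Site E: residuals STA-01 68.2, STA-02 72.6, STA-03 82.4 → max 82.4 km
Only Site D has all residuals ≈ 0.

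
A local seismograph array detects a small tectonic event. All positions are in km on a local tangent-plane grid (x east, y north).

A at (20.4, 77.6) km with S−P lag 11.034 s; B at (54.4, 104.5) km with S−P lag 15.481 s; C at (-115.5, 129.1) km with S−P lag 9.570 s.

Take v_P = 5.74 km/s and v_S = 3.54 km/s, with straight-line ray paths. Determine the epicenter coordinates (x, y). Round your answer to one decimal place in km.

Distance from S−P lag: d = Δt · v_P v_S / (v_P − v_S) = Δt · (5.74·3.54)/(5.74−3.54) ≈ 9.2362·Δt.
So d_A = 101.91, d_B = 142.99, d_C = 88.39 km.
Circle about each station: (x − 20.4)² + (y − 77.6)² = 101.91²; (x − 54.4)² + (y − 104.5)² = 142.99²; (x + 115.5)² + (y − 129.1)² = 88.39².
Subtracting the A equation from the B and C equations removes the quadratic terms:
68.0 x + 53.8 y = -2618.80
-271.8 x + 103.0 y = 26142.00
Solving the 2×2 system: x ≈ -77.5, y ≈ 49.3 km.

-77.5 km east, 49.3 km north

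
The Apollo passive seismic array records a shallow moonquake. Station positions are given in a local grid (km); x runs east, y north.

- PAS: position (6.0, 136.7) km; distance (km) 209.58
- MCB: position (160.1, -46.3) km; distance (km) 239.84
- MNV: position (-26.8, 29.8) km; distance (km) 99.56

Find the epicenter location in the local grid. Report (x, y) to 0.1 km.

-79.6 km east, -54.6 km north

Circle about each station: (x − 6.0)² + (y − 136.7)² = 209.58²; (x − 160.1)² + (y + 46.3)² = 239.84²; (x + 26.8)² + (y − 29.8)² = 99.56².
Subtracting pairs of circle equations eliminates x²+y² and gives linear equations (the radical axes):
308.2 x − 366.0 y = -4546.64
-65.6 x − 213.8 y = 16894.97
Solving the 2×2 system: x ≈ -79.6, y ≈ -54.6 km.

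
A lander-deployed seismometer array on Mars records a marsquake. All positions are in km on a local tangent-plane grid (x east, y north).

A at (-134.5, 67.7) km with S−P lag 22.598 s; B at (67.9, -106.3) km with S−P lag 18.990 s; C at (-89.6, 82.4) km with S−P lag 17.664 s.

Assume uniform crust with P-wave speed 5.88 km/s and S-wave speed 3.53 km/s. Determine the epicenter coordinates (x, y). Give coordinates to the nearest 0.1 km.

Distance from S−P lag: d = Δt · v_P v_S / (v_P − v_S) = Δt · (5.88·3.53)/(5.88−3.53) ≈ 8.8325·Δt.
So d_A = 199.60, d_B = 167.73, d_C = 156.02 km.
Circle about each station: (x + 134.5)² + (y − 67.7)² = 199.60²; (x − 67.9)² + (y + 106.3)² = 167.73²; (x + 89.6)² + (y − 82.4)² = 156.02².
Subtracting the A equation from the B and C equations removes the quadratic terms:
404.8 x − 348.0 y = 4943.37
89.8 x + 29.4 y = 7642.30
Solving the 2×2 system: x ≈ 65.0, y ≈ 61.4 km.
Check against A (with the unrounded x, y): √((x + 134.5)²+(y − 67.7)²) = 199.60 ≈ 199.60 km. ✓

(65.0, 61.4)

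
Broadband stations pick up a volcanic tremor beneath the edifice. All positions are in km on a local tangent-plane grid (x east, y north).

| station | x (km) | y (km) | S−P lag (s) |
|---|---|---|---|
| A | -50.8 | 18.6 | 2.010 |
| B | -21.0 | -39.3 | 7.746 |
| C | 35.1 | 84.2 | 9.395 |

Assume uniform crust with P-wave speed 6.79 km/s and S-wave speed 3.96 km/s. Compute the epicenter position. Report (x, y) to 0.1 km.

Distance from S−P lag: d = Δt · v_P v_S / (v_P − v_S) = Δt · (6.79·3.96)/(6.79−3.96) ≈ 9.5012·Δt.
So d_A = 19.10, d_B = 73.60, d_C = 89.26 km.
Circle about each station: (x + 50.8)² + (y − 18.6)² = 19.10²; (x + 21.0)² + (y + 39.3)² = 73.60²; (x − 35.1)² + (y − 84.2)² = 89.26².
Subtracting the A equation from the B and C equations removes the quadratic terms:
59.6 x − 115.8 y = -5993.26
171.8 x + 131.2 y = -2207.49
Solving the 2×2 system: x ≈ -37.6, y ≈ 32.4 km.
Check against A (with the unrounded x, y): √((x + 50.8)²+(y − 18.6)²) = 19.10 ≈ 19.10 km. ✓

-37.6 km east, 32.4 km north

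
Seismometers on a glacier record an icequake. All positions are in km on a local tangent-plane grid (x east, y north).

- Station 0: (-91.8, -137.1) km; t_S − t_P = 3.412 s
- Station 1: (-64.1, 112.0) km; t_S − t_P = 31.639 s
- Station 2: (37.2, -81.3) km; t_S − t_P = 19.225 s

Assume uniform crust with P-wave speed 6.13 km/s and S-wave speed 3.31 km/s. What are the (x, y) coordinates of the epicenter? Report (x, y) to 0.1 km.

(-97.4, -113.2)

Distance from S−P lag: d = Δt · v_P v_S / (v_P − v_S) = Δt · (6.13·3.31)/(6.13−3.31) ≈ 7.1951·Δt.
So d_Station 0 = 24.55, d_Station 1 = 227.65, d_Station 2 = 138.33 km.
Circle about each station: (x + 91.8)² + (y + 137.1)² = 24.55²; (x + 64.1)² + (y − 112.0)² = 227.65²; (x − 37.2)² + (y + 81.3)² = 138.33².
Subtracting the Station 0 equation from the Station 1 and Station 2 equations removes the quadratic terms:
55.4 x + 498.2 y = -61792.66
258.0 x + 111.6 y = -37762.61
Solving the 2×2 system: x ≈ -97.4, y ≈ -113.2 km.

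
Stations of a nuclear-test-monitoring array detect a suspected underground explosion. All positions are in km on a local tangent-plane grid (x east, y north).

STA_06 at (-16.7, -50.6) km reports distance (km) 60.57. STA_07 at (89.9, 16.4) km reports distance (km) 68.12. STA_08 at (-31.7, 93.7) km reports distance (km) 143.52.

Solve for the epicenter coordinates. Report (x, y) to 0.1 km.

x ≈ 40.4 km, y ≈ -30.4 km

Circle about each station: (x + 16.7)² + (y + 50.6)² = 60.57²; (x − 89.9)² + (y − 16.4)² = 68.12²; (x + 31.7)² + (y − 93.7)² = 143.52².
Subtracting the STA_06 equation from the STA_07 and STA_08 equations removes the quadratic terms:
213.2 x + 134.0 y = 4540.11
-30.0 x + 288.6 y = -9983.94
Solving the 2×2 system: x ≈ 40.4, y ≈ -30.4 km.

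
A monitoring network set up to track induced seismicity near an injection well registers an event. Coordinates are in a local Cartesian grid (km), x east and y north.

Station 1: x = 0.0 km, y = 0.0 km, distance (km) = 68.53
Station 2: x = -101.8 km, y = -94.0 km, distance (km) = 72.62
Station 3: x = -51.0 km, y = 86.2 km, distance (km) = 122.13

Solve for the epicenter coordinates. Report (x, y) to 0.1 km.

(-58.5, -35.7)

Circle about each station: x² + y² = 68.53²; (x + 101.8)² + (y + 94.0)² = 72.62²; (x + 51.0)² + (y − 86.2)² = 122.13².
Subtracting the Station 1 equation from the Station 2 and Station 3 equations removes the quadratic terms:
-203.6 x − 188.0 y = 18621.94
-102.0 x + 172.4 y = -187.94
Solving the 2×2 system: x ≈ -58.5, y ≈ -35.7 km.
Check against Station 1 (with the unrounded x, y): √(x²+y²) = 68.53 ≈ 68.53 km. ✓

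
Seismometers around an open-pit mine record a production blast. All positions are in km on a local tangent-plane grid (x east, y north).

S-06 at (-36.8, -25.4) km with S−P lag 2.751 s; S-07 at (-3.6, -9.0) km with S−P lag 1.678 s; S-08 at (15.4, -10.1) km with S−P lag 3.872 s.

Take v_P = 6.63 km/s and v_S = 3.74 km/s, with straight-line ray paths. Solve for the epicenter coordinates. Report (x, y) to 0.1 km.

-17.8 km east, -11.4 km north

Distance from S−P lag: d = Δt · v_P v_S / (v_P − v_S) = Δt · (6.63·3.74)/(6.63−3.74) ≈ 8.5800·Δt.
So d_S-06 = 23.60, d_S-07 = 14.40, d_S-08 = 33.22 km.
Circle about each station: (x + 36.8)² + (y + 25.4)² = 23.60²; (x + 3.6)² + (y + 9.0)² = 14.40²; (x − 15.4)² + (y + 10.1)² = 33.22².
Subtracting the S-06 equation from the S-07 and S-08 equations removes the quadratic terms:
66.4 x + 32.8 y = -1555.84
104.4 x + 30.6 y = -2206.84
Solving the 2×2 system: x ≈ -17.8, y ≈ -11.4 km.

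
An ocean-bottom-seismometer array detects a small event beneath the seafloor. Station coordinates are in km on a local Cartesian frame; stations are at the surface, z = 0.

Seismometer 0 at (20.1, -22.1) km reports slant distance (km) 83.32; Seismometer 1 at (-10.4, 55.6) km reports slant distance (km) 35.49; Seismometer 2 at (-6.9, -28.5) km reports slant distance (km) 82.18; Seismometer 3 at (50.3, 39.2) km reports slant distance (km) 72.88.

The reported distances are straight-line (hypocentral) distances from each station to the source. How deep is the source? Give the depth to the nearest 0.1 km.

Each station gives a sphere (x−x_i)² + (y−y_i)² + z² = d_i² (stations at z=0).
Subtracting the Seismometer 0 sphere from Seismometer 1 and Seismometer 2: z² cancels, leaving linear equations in x and y:
-61.0 x + 155.4 y = 7989.78
-54.0 x − 12.8 y = 156.11
Solving: x ≈ -13.795, y ≈ 45.999 km (keep extra digits for the depth step; rounded: -13.8, 46.0).
Then from the Seismometer 0 sphere: z² = 83.32² − (x − 20.1)² − (y + 22.1)² with x = -13.795, y = 45.999, so z ≈ 33.998 ≈ 34.0 km.

z ≈ 34.0 km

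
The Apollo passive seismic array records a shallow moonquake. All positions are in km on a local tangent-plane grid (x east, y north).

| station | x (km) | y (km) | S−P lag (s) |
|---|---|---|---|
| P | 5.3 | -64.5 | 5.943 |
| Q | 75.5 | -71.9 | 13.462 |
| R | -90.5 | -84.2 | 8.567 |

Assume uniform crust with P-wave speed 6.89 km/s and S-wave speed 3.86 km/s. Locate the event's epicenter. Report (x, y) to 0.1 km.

x ≈ -35.9 km, y ≈ -32.5 km

Distance from S−P lag: d = Δt · v_P v_S / (v_P − v_S) = Δt · (6.89·3.86)/(6.89−3.86) ≈ 8.7774·Δt.
So d_P = 52.16, d_Q = 118.16, d_R = 75.20 km.
Circle about each station: (x − 5.3)² + (y + 64.5)² = 52.16²; (x − 75.5)² + (y + 71.9)² = 118.16²; (x + 90.5)² + (y + 84.2)² = 75.20².
Subtracting the P equation from the Q and R equations removes the quadratic terms:
140.4 x − 14.8 y = -4559.60
-191.6 x − 39.4 y = 8157.18
Solving the 2×2 system: x ≈ -35.9, y ≈ -32.5 km.
Check against P (with the unrounded x, y): √((x − 5.3)²+(y + 64.5)²) = 52.19 ≈ 52.16 km. ✓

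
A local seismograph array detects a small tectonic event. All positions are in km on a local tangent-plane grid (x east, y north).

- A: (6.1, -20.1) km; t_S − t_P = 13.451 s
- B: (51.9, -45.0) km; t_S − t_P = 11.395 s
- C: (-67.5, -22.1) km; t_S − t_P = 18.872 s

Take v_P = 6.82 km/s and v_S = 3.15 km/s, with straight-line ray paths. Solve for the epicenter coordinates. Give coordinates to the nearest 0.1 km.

12.2 km east, -98.6 km north

Distance from S−P lag: d = Δt · v_P v_S / (v_P − v_S) = Δt · (6.82·3.15)/(6.82−3.15) ≈ 5.8537·Δt.
So d_A = 78.74, d_B = 66.70, d_C = 110.47 km.
Circle about each station: (x − 6.1)² + (y + 20.1)² = 78.74²; (x − 51.9)² + (y + 45.0)² = 66.70²; (x + 67.5)² + (y + 22.1)² = 110.47².
Subtracting the A equation from the B and C equations removes the quadratic terms:
91.6 x − 49.8 y = 6028.49
-147.2 x − 4.0 y = -1400.19
Solving the 2×2 system: x ≈ 12.2, y ≈ -98.6 km.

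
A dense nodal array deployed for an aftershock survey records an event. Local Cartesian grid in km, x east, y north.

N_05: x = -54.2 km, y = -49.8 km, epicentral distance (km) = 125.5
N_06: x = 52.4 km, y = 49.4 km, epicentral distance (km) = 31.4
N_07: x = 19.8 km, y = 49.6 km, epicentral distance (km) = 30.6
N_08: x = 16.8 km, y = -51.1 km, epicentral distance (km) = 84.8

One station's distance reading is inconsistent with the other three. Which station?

Solve using three stations at a time. Using N_05, N_07, N_08 (subtract circle equations pairwise → linear system) gives (x, y) ≈ (43.0, 29.6).
Distances from that point to each station vs reported:
  N_05: calculated 125.5 vs reported 125.5 → residual 0.0 km
  N_06: calculated 21.9 vs reported 31.4 → residual 9.5 km
  N_07: calculated 30.7 vs reported 30.6 → residual 0.1 km
  N_08: calculated 84.8 vs reported 84.8 → residual 0.0 km
N_05, N_07, N_08 are mutually consistent (residuals ≈ 0); N_06 is off by 9.5 km.

N_06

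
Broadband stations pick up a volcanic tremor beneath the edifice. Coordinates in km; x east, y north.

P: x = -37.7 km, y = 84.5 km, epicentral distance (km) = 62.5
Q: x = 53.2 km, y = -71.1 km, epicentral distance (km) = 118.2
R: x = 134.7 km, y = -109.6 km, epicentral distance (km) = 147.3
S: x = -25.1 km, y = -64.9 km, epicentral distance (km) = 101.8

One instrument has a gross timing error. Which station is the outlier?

R

Solve using three stations at a time. Using P, Q, S (subtract circle equations pairwise → linear system) gives (x, y) ≈ (-0.9, 34.0).
Distances from that point to each station vs reported:
  P: calculated 62.5 vs reported 62.5 → residual 0.0 km
  Q: calculated 118.2 vs reported 118.2 → residual 0.0 km
  R: calculated 197.5 vs reported 147.3 → residual 50.2 km
  S: calculated 101.8 vs reported 101.8 → residual 0.0 km
P, Q, S are mutually consistent (residuals ≈ 0); R is off by 50.2 km.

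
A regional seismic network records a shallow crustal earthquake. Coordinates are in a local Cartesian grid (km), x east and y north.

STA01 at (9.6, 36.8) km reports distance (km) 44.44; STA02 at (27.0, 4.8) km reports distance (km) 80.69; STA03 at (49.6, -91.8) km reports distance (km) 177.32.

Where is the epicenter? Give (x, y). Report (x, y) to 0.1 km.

(-16.6, 72.7)

Circle about each station: (x − 9.6)² + (y − 36.8)² = 44.44²; (x − 27.0)² + (y − 4.8)² = 80.69²; (x − 49.6)² + (y + 91.8)² = 177.32².
Subtracting the STA01 equation from the STA02 and STA03 equations removes the quadratic terms:
34.8 x − 64.0 y = -5230.32
80.0 x − 257.2 y = -20026.47
Solving the 2×2 system: x ≈ -16.6, y ≈ 72.7 km.
Check against STA01 (with the unrounded x, y): √((x − 9.6)²+(y − 36.8)²) = 44.44 ≈ 44.44 km. ✓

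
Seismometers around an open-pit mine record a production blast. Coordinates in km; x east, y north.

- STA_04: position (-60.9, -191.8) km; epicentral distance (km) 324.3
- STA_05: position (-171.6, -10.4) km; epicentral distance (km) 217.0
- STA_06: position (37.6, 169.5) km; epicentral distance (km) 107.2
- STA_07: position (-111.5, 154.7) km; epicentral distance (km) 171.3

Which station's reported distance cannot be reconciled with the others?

Solve using three stations at a time. Using STA_05, STA_06, STA_07 (subtract circle equations pairwise → linear system) gives (x, y) ≈ (32.8, 62.4).
Distances from that point to each station vs reported:
  STA_04: calculated 270.9 vs reported 324.3 → residual 53.4 km
  STA_05: calculated 217.0 vs reported 217.0 → residual 0.0 km
  STA_06: calculated 107.2 vs reported 107.2 → residual 0.0 km
  STA_07: calculated 171.3 vs reported 171.3 → residual 0.0 km
STA_05, STA_06, STA_07 are mutually consistent (residuals ≈ 0); STA_04 is off by 53.4 km.

STA_04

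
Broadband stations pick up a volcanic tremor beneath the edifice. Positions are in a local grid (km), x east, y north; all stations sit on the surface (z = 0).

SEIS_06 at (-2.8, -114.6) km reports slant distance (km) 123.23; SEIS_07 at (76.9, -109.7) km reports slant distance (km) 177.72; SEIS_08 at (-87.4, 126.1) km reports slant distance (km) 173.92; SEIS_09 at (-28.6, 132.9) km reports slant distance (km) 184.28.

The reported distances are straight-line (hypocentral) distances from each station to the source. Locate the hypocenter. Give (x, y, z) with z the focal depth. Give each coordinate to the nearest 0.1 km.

x ≈ -70.6 km, y ≈ -34.5 km, depth ≈ 64.6 km

Each station gives a sphere (x−x_i)² + (y−y_i)² + z² = d_i² (stations at z=0).
Subtracting the SEIS_06 sphere from SEIS_07 and SEIS_08: z² cancels, leaving linear equations in x and y:
159.4 x + 9.8 y = -11592.07
-169.2 x + 481.4 y = -4663.56
Solving: x ≈ -70.602, y ≈ -34.502 km (keep extra digits for the depth step; rounded: -70.6, -34.5).
Then from the SEIS_06 sphere: z² = 123.23² − (x + 2.8)² − (y + 114.6)² with x = -70.602, y = -34.502, so z ≈ 64.597 ≈ 64.6 km.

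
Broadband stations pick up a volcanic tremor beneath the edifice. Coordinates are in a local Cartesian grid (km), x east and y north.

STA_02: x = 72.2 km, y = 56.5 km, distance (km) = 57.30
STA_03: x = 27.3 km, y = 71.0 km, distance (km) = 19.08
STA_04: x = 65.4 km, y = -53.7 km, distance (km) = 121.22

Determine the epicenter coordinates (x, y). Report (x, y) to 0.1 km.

(14.9, 56.5)

Circle about each station: (x − 72.2)² + (y − 56.5)² = 57.30²; (x − 27.3)² + (y − 71.0)² = 19.08²; (x − 65.4)² + (y + 53.7)² = 121.22².
Subtracting pairs of circle equations eliminates x²+y² and gives linear equations (the radical axes):
-89.8 x + 29.0 y = 300.44
-13.6 x − 220.4 y = -12655.24
Solving the 2×2 system: x ≈ 14.9, y ≈ 56.5 km.
Check against STA_02 (with the unrounded x, y): √((x − 72.2)²+(y − 56.5)²) = 57.30 ≈ 57.30 km. ✓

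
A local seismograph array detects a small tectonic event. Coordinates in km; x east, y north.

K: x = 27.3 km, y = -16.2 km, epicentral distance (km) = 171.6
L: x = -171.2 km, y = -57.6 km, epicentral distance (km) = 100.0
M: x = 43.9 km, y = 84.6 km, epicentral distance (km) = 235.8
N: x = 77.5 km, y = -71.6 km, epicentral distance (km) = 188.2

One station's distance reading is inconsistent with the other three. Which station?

M

Solve using three stations at a time. Using K, L, N (subtract circle equations pairwise → linear system) gives (x, y) ≈ (-101.6, -129.5).
Distances from that point to each station vs reported:
  K: calculated 171.7 vs reported 171.6 → residual 0.1 km
  L: calculated 100.1 vs reported 100.0 → residual 0.1 km
  M: calculated 258.9 vs reported 235.8 → residual 23.1 km
  N: calculated 188.3 vs reported 188.2 → residual 0.1 km
K, L, N are mutually consistent (residuals ≈ 0); M is off by 23.1 km.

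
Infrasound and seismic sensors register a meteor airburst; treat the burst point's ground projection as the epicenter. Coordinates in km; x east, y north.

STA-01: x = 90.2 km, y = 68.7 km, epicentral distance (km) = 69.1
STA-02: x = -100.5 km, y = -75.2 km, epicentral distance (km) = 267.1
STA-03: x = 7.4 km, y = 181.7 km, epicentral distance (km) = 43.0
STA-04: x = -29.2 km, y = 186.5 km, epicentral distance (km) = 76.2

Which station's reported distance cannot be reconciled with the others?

Solve using three stations at a time. Using STA-02, STA-03, STA-04 (subtract circle equations pairwise → linear system) gives (x, y) ≈ (39.0, 152.6).
Distances from that point to each station vs reported:
  STA-01: calculated 98.2 vs reported 69.1 → residual 29.1 km
  STA-02: calculated 267.1 vs reported 267.1 → residual 0.0 km
  STA-03: calculated 43.0 vs reported 43.0 → residual 0.0 km
  STA-04: calculated 76.2 vs reported 76.2 → residual 0.0 km
STA-02, STA-03, STA-04 are mutually consistent (residuals ≈ 0); STA-01 is off by 29.1 km.

STA-01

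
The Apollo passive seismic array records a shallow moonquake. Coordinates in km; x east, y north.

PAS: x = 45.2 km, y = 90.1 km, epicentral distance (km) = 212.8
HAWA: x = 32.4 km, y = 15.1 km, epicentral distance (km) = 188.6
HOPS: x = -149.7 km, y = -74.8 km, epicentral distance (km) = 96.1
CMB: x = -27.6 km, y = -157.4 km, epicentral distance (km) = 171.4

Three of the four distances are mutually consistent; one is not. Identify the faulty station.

Solve using three stations at a time. Using PAS, HAWA, HOPS (subtract circle equations pairwise → linear system) gives (x, y) ≈ (-156.1, 21.1).
Distances from that point to each station vs reported:
  PAS: calculated 212.8 vs reported 212.8 → residual 0.0 km
  HAWA: calculated 188.6 vs reported 188.6 → residual 0.0 km
  HOPS: calculated 96.1 vs reported 96.1 → residual 0.0 km
  CMB: calculated 220.0 vs reported 171.4 → residual 48.6 km
PAS, HAWA, HOPS are mutually consistent (residuals ≈ 0); CMB is off by 48.6 km.

CMB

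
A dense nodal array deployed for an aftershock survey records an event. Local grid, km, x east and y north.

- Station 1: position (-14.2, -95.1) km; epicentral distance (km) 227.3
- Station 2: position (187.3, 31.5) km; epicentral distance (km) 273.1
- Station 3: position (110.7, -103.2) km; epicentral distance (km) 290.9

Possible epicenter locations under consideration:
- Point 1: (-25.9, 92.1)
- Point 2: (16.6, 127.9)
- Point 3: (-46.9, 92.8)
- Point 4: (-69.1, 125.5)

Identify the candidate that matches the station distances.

Point 4

For each candidate, compare |candidate − station| to the reported distance:
Point 1: residuals Station 1 39.7, Station 2 51.5, Station 3 52.6 → max 52.6 km
Point 2: residuals Station 1 2.2, Station 2 77.1, Station 3 41.4 → max 77.1 km
Point 3: residuals Station 1 36.6, Station 2 31.0, Station 3 39.4 → max 39.4 km
Point 4: residuals Station 1 0.0, Station 2 0.0, Station 3 0.0 → max 0.0 km
Only Point 4 has all residuals ≈ 0.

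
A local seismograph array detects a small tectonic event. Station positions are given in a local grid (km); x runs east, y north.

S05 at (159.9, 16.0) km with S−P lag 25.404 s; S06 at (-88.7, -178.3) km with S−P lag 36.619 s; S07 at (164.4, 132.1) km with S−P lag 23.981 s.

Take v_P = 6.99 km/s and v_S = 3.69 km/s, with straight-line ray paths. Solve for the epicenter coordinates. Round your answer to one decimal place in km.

-20.2 km east, 99.6 km north

Distance from S−P lag: d = Δt · v_P v_S / (v_P − v_S) = Δt · (6.99·3.69)/(6.99−3.69) ≈ 7.8161·Δt.
So d_S05 = 198.56, d_S06 = 286.22, d_S07 = 187.44 km.
Circle about each station: (x − 159.9)² + (y − 16.0)² = 198.56²; (x + 88.7)² + (y + 178.3)² = 286.22²; (x − 164.4)² + (y − 132.1)² = 187.44².
Subtracting pairs of circle equations eliminates x²+y² and gives linear equations (the radical axes):
-497.2 x − 388.6 y = -28661.24
9.0 x + 232.2 y = 22946.08
Solving the 2×2 system: x ≈ -20.2, y ≈ 99.6 km.
Check against S05 (with the unrounded x, y): √((x − 159.9)²+(y − 16.0)²) = 198.56 ≈ 198.56 km. ✓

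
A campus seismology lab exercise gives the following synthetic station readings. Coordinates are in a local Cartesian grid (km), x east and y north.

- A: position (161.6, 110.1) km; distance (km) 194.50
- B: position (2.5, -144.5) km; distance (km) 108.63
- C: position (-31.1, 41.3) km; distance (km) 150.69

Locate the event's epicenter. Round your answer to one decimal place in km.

Circle about each station: (x − 161.6)² + (y − 110.1)² = 194.50²; (x − 2.5)² + (y + 144.5)² = 108.63²; (x + 31.1)² + (y − 41.3)² = 150.69².
Subtracting the A equation from the B and C equations removes the quadratic terms:
-318.2 x − 509.2 y = 8679.70
-385.4 x − 137.6 y = -20440.90
Solving the 2×2 system: x ≈ 76.1, y ≈ -64.6 km.
Check against A (with the unrounded x, y): √((x − 161.6)²+(y − 110.1)²) = 194.50 ≈ 194.50 km. ✓

x ≈ 76.1 km, y ≈ -64.6 km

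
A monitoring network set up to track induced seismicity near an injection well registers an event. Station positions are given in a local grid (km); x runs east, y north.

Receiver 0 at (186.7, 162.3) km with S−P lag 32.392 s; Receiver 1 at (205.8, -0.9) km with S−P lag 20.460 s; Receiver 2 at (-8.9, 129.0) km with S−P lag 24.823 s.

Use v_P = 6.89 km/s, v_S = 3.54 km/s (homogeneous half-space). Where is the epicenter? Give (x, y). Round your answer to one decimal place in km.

Distance from S−P lag: d = Δt · v_P v_S / (v_P − v_S) = Δt · (6.89·3.54)/(6.89−3.54) ≈ 7.2808·Δt.
So d_Receiver 0 = 235.84, d_Receiver 1 = 148.96, d_Receiver 2 = 180.73 km.
Circle about each station: (x − 186.7)² + (y − 162.3)² = 235.84²; (x − 205.8)² + (y + 0.9)² = 148.96²; (x + 8.9)² + (y − 129.0)² = 180.73².
Subtracting the Receiver 0 equation from the Receiver 1 and Receiver 2 equations removes the quadratic terms:
38.2 x − 326.4 y = 14587.69
-391.2 x − 66.6 y = -21520.80
Solving the 2×2 system: x ≈ 61.4, y ≈ -37.5 km.
Check against Receiver 0 (with the unrounded x, y): √((x − 186.7)²+(y − 162.3)²) = 235.85 ≈ 235.84 km. ✓

x ≈ 61.4 km, y ≈ -37.5 km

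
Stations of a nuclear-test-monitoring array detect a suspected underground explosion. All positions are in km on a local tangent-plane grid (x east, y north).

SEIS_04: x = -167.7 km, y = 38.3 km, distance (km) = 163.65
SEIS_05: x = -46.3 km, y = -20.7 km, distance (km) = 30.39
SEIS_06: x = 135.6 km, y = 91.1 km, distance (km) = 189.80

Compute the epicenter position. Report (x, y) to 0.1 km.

(-16.0, -23.1)

Circle about each station: (x + 167.7)² + (y − 38.3)² = 163.65²; (x + 46.3)² + (y + 20.7)² = 30.39²; (x − 135.6)² + (y − 91.1)² = 189.80².
Subtracting the SEIS_04 equation from the SEIS_05 and SEIS_06 equations removes the quadratic terms:
242.8 x − 118.0 y = -1160.23
606.6 x + 105.6 y = -12146.33
Solving the 2×2 system: x ≈ -16.0, y ≈ -23.1 km.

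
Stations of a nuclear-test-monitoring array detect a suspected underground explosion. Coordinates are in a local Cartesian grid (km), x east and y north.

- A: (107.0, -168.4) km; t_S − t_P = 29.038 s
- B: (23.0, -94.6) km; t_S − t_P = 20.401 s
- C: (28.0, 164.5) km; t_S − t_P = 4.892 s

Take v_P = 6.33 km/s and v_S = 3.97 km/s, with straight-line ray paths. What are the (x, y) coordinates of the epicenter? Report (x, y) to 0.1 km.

(-1.1, 121.3)

Distance from S−P lag: d = Δt · v_P v_S / (v_P − v_S) = Δt · (6.33·3.97)/(6.33−3.97) ≈ 10.6483·Δt.
So d_A = 309.21, d_B = 217.24, d_C = 52.09 km.
Circle about each station: (x − 107.0)² + (y + 168.4)² = 309.21²; (x − 23.0)² + (y + 94.6)² = 217.24²; (x − 28.0)² + (y − 164.5)² = 52.09².
Subtracting pairs of circle equations eliminates x²+y² and gives linear equations (the radical axes):
-168.0 x + 147.6 y = 18088.21
-158.0 x + 665.8 y = 80934.15
Solving the 2×2 system: x ≈ -1.1, y ≈ 121.3 km.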